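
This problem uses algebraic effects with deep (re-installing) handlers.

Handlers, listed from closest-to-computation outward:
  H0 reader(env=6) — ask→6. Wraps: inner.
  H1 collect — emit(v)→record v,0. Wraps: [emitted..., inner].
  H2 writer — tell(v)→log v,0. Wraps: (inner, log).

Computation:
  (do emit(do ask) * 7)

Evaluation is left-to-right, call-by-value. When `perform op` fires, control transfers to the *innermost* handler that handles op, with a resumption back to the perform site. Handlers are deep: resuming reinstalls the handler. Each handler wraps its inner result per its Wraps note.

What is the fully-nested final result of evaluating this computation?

Evaluation trace:
ask @ H0 ⇒ 6
emit(6) @ H1 ⇒ out+=6
H0 returns 0
H1 returns [6, 0]
H2 returns ([6, 0], ())
= ([6, 0], ())

Answer: ([6, 0], ())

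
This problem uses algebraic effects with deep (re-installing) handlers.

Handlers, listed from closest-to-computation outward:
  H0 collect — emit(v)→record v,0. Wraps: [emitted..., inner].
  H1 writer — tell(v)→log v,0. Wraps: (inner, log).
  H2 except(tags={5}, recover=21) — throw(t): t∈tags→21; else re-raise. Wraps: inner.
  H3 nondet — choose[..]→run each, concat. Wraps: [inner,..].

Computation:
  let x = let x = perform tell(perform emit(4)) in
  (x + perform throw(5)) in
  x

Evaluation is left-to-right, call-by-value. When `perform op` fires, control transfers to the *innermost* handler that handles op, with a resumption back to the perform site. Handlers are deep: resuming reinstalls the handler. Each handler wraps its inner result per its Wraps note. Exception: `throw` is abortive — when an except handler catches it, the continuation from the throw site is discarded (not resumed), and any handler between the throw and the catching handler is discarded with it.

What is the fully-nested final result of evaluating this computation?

Working:
emit(4) @ H0 ⇒ out+=4
tell(0) @ H1 ⇒ log+=0
throw(5) @ H2 caught ⇒ 21
H3 returns [21]
= [21]

Answer: [21]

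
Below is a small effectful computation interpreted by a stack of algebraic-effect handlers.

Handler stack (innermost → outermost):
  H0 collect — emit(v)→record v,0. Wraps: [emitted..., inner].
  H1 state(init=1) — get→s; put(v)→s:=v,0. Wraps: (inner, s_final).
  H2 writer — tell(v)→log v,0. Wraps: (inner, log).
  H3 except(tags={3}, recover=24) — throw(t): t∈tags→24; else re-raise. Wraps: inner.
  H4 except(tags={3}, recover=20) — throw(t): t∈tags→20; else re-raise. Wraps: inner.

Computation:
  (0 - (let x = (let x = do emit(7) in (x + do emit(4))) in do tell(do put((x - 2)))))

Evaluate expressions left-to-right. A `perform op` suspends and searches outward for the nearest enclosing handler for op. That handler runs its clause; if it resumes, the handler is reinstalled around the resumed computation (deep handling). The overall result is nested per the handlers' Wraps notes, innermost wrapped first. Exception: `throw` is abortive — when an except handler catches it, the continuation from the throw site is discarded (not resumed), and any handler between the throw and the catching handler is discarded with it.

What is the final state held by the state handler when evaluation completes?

Answer: -2

Step-by-step:
emit(7) @ H0 ⇒ out+=7
emit(4) @ H0 ⇒ out+=4
put(-2) @ H1 ⇒ s:=-2
tell(0) @ H2 ⇒ log+=0
H0 returns [7, 4, 0]
H1 returns ([7, 4, 0], -2)
H2 returns (([7, 4, 0], -2), (0))
H3 returns (([7, 4, 0], -2), (0))
H4 returns (([7, 4, 0], -2), (0))
= (([7, 4, 0], -2), (0))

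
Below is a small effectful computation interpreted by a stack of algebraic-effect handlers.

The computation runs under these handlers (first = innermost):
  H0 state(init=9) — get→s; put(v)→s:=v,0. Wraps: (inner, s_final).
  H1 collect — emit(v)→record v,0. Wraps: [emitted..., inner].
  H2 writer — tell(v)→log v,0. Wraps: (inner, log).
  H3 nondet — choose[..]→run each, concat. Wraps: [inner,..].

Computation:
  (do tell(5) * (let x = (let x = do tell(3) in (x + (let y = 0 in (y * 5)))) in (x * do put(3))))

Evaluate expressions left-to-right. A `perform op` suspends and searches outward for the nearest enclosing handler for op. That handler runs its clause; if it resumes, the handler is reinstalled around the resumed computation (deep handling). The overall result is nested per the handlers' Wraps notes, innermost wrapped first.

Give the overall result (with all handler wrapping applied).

Working:
tell(5) @ H2 ⇒ log+=5
tell(3) @ H2 ⇒ log+=3
put(3) @ H0 ⇒ s:=3
H0 returns (0, 3)
H1 returns [(0, 3)]
H2 returns ([(0, 3)], (5, 3))
H3 returns [([(0, 3)], (5, 3))]
= [([(0, 3)], (5, 3))]

Answer: [([(0, 3)], (5, 3))]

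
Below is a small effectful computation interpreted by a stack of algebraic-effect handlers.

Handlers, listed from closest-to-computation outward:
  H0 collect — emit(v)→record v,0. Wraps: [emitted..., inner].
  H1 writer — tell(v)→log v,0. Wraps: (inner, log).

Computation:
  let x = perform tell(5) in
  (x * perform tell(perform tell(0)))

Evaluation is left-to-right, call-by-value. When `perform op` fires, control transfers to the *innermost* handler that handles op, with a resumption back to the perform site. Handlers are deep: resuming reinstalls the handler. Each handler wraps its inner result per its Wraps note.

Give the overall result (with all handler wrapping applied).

Working:
tell(5) @ H1 ⇒ log+=5
tell(0) @ H1 ⇒ log+=0
tell(0) @ H1 ⇒ log+=0
H0 returns [0]
H1 returns ([0], (5, 0, 0))
= ([0], (5, 0, 0))

Answer: ([0], (5, 0, 0))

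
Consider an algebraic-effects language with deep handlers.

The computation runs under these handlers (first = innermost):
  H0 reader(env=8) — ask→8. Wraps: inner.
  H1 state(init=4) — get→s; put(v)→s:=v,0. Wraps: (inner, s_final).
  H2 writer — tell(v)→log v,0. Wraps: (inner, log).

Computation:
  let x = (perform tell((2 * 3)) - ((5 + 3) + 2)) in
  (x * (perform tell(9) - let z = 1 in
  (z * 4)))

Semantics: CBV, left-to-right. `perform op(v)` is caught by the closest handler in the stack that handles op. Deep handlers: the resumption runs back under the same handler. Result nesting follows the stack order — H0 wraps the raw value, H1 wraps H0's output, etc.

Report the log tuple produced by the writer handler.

Answer: (6, 9)

Step-by-step:
tell(6) @ H2 ⇒ log+=6
tell(9) @ H2 ⇒ log+=9
H0 returns 40
H1 returns (40, 4)
H2 returns ((40, 4), (6, 9))
= ((40, 4), (6, 9))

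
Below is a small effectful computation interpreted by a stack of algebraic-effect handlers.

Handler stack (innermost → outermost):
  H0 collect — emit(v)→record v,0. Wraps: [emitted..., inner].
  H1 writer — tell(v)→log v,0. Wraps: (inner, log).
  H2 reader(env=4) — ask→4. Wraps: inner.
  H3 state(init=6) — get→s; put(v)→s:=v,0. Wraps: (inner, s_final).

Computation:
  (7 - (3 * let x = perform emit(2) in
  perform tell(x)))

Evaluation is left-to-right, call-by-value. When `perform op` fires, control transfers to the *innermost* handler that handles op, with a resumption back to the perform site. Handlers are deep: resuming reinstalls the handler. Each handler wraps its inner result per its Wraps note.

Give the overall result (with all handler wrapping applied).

Step-by-step:
emit(2) @ H0 ⇒ out+=2
tell(0) @ H1 ⇒ log+=0
H0 returns [2, 7]
H1 returns ([2, 7], (0))
H2 returns ([2, 7], (0))
H3 returns (([2, 7], (0)), 6)
= (([2, 7], (0)), 6)

Answer: (([2, 7], (0)), 6)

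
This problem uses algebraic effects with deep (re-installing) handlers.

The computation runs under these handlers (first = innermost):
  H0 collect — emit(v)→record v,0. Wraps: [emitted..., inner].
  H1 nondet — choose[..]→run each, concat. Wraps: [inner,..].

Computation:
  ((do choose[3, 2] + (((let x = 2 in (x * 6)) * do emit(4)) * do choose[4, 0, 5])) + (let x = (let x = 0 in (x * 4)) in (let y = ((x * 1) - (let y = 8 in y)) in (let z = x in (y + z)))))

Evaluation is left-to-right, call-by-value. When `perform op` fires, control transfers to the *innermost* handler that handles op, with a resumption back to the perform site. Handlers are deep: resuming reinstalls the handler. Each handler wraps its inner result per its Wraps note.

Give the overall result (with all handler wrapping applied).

Step-by-step:
choose[3, 2] @ H1
  branch[0] choose=3:
    emit(4) @ H0 ⇒ out+=4
    choose[4, 0, 5] @ H1
      branch[0] choose=4:
        H0 returns [4, -5]
        H1 returns [[4, -5]]
      branch[1] choose=0:
        H0 returns [4, -5]
        H1 returns [[4, -5]]
      branch[2] choose=5:
        H0 returns [4, -5]
        H1 returns [[4, -5]]
  branch[1] choose=2:
    emit(4) @ H0 ⇒ out+=4
    choose[4, 0, 5] @ H1
      branch[0] choose=4:
        H0 returns [4, -6]
        H1 returns [[4, -6]]
      branch[1] choose=0:
        H0 returns [4, -6]
        H1 returns [[4, -6]]
      branch[2] choose=5:
        H0 returns [4, -6]
        H1 returns [[4, -6]]
= [[4, -5], [4, -5], [4, -5], [4, -6], [4, -6], [4, -6]]

Answer: [[4, -5], [4, -5], [4, -5], [4, -6], [4, -6], [4, -6]]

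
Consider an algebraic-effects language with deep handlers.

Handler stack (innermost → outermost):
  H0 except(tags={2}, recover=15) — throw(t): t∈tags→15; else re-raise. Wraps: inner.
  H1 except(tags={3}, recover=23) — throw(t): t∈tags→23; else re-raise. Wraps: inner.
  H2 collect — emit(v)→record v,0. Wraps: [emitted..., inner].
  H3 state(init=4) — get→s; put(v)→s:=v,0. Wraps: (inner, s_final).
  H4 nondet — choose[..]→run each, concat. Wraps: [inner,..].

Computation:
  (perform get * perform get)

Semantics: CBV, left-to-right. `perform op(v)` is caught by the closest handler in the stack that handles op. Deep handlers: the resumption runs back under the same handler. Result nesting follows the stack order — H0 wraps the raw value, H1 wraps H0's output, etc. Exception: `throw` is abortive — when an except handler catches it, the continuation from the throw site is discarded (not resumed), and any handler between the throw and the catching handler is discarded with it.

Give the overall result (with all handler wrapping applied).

Answer: [([16], 4)]

Working:
get @ H3 ⇒ 4
get @ H3 ⇒ 4
H0 returns 16
H1 returns 16
H2 returns [16]
H3 returns ([16], 4)
H4 returns [([16], 4)]
= [([16], 4)]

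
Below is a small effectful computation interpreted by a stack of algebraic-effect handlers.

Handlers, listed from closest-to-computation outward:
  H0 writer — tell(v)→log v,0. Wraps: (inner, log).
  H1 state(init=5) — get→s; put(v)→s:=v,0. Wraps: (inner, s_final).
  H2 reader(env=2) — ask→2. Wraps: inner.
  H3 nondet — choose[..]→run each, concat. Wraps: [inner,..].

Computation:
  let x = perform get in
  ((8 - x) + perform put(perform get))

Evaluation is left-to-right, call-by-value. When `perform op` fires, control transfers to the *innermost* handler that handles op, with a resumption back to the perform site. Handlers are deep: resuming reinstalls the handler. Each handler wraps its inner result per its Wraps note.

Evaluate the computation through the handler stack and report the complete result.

Answer: [((3, ()), 5)]

Evaluation trace:
get @ H1 ⇒ 5
get @ H1 ⇒ 5
put(5) @ H1 ⇒ s:=5
H0 returns (3, ())
H1 returns ((3, ()), 5)
H2 returns ((3, ()), 5)
H3 returns [((3, ()), 5)]
= [((3, ()), 5)]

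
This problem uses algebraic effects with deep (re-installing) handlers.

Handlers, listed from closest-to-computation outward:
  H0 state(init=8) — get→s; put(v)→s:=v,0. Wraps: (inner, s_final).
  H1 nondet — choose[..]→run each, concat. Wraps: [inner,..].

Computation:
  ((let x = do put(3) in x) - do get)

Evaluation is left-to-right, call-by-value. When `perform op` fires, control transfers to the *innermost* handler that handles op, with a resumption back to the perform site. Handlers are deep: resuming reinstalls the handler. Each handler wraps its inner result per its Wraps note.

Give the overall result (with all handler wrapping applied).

Answer: [(-3, 3)]

Working:
put(3) @ H0 ⇒ s:=3
get @ H0 ⇒ 3
H0 returns (-3, 3)
H1 returns [(-3, 3)]
= [(-3, 3)]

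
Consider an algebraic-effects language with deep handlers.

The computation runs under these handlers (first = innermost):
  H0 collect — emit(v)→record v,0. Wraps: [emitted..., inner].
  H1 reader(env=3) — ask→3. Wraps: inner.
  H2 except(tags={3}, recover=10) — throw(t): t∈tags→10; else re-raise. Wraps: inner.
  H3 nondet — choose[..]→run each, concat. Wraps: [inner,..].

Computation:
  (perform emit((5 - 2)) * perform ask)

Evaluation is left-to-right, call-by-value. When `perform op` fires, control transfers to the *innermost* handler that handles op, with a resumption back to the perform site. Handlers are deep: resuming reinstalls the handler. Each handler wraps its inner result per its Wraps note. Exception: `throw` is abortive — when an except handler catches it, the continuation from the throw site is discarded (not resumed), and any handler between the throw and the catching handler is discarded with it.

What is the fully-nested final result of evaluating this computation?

Working:
emit(3) @ H0 ⇒ out+=3
ask @ H1 ⇒ 3
H0 returns [3, 0]
H1 returns [3, 0]
H2 returns [3, 0]
H3 returns [[3, 0]]
= [[3, 0]]

Answer: [[3, 0]]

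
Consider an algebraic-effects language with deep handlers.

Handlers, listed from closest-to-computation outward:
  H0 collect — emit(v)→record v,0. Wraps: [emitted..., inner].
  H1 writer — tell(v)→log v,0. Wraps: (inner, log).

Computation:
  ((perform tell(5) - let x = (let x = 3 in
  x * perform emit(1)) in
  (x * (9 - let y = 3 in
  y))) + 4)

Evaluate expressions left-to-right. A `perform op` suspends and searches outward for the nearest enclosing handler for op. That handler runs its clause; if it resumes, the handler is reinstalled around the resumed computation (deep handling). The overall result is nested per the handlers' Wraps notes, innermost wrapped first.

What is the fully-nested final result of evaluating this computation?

Step-by-step:
tell(5) @ H1 ⇒ log+=5
emit(1) @ H0 ⇒ out+=1
H0 returns [1, 4]
H1 returns ([1, 4], (5))
= ([1, 4], (5))

Answer: ([1, 4], (5))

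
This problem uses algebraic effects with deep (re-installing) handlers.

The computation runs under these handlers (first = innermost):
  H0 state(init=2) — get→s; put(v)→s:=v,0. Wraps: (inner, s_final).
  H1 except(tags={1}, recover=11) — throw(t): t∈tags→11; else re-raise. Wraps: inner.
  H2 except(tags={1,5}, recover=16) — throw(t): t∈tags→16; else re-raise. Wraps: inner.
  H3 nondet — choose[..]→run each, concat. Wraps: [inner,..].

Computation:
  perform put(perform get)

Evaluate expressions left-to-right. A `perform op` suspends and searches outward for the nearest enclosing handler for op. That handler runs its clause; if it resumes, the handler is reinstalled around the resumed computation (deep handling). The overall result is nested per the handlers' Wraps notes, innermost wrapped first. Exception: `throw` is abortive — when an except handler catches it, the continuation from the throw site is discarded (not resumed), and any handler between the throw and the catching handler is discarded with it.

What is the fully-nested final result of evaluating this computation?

Answer: [(0, 2)]

Working:
get @ H0 ⇒ 2
put(2) @ H0 ⇒ s:=2
H0 returns (0, 2)
H1 returns (0, 2)
H2 returns (0, 2)
H3 returns [(0, 2)]
= [(0, 2)]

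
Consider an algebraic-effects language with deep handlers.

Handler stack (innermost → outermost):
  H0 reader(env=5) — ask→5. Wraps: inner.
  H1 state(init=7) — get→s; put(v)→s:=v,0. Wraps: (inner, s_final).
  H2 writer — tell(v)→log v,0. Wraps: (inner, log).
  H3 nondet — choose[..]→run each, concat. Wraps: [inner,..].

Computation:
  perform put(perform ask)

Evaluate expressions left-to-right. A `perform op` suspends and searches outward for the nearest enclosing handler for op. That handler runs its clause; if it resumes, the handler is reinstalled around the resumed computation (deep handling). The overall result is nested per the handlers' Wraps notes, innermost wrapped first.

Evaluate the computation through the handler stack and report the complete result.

Answer: [((0, 5), ())]

Working:
ask @ H0 ⇒ 5
put(5) @ H1 ⇒ s:=5
H0 returns 0
H1 returns (0, 5)
H2 returns ((0, 5), ())
H3 returns [((0, 5), ())]
= [((0, 5), ())]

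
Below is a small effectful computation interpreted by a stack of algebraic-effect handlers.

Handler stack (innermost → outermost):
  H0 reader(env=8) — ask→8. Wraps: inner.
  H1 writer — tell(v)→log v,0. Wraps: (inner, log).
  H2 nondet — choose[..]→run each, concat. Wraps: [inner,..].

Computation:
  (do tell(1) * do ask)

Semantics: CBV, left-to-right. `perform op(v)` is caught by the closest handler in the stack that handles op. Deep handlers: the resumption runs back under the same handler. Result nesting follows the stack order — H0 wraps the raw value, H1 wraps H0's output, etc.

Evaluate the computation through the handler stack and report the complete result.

Answer: [(0, (1))]

Evaluation trace:
tell(1) @ H1 ⇒ log+=1
ask @ H0 ⇒ 8
H0 returns 0
H1 returns (0, (1))
H2 returns [(0, (1))]
= [(0, (1))]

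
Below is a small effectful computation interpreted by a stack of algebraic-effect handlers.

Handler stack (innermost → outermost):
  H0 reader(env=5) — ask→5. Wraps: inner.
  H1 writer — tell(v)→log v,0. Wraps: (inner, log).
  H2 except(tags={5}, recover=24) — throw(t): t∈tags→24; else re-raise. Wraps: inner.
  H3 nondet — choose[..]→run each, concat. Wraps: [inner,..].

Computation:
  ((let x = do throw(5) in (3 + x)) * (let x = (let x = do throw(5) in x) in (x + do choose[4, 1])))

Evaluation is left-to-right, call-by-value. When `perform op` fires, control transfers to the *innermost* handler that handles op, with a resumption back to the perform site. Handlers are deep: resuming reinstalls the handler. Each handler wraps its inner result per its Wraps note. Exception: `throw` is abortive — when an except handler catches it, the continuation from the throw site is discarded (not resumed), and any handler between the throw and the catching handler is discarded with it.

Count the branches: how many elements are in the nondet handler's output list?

Evaluation trace:
throw(5) @ H2 caught ⇒ 24
H3 returns [24]
= [24]

Answer: 1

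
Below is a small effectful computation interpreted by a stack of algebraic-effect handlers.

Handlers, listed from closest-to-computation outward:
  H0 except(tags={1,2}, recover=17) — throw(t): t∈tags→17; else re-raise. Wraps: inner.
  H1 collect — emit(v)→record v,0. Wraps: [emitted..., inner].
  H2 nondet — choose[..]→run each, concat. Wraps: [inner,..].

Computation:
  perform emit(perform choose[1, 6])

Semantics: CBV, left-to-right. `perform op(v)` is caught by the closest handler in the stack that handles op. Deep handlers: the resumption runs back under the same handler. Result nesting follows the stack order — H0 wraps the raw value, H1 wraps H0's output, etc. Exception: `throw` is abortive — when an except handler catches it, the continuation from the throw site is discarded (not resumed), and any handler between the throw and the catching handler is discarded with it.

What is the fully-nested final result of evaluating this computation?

Answer: [[1, 0], [6, 0]]

Working:
choose[1, 6] @ H2
  branch[0] choose=1:
    emit(1) @ H1 ⇒ out+=1
    H0 returns 0
    H1 returns [1, 0]
    H2 returns [[1, 0]]
  branch[1] choose=6:
    emit(6) @ H1 ⇒ out+=6
    H0 returns 0
    H1 returns [6, 0]
    H2 returns [[6, 0]]
= [[1, 0], [6, 0]]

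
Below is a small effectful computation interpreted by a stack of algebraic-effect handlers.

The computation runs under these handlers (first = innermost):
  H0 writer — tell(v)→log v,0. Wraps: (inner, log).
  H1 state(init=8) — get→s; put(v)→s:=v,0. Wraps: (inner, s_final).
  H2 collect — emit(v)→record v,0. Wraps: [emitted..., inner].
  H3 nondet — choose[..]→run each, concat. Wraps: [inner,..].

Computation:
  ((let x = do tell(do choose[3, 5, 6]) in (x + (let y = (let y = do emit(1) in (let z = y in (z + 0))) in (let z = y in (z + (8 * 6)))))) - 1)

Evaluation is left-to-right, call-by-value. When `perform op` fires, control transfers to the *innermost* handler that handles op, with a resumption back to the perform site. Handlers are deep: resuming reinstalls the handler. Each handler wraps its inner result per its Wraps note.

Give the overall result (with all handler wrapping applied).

Evaluation trace:
choose[3, 5, 6] @ H3
  branch[0] choose=3:
    tell(3) @ H0 ⇒ log+=3
    emit(1) @ H2 ⇒ out+=1
    H0 returns (47, (3))
    H1 returns ((47, (3)), 8)
    H2 returns [1, ((47, (3)), 8)]
    H3 returns [[1, ((47, (3)), 8)]]
  branch[1] choose=5:
    tell(5) @ H0 ⇒ log+=5
    emit(1) @ H2 ⇒ out+=1
    H0 returns (47, (5))
    H1 returns ((47, (5)), 8)
    H2 returns [1, ((47, (5)), 8)]
    H3 returns [[1, ((47, (5)), 8)]]
  branch[2] choose=6:
    tell(6) @ H0 ⇒ log+=6
    emit(1) @ H2 ⇒ out+=1
    H0 returns (47, (6))
    H1 returns ((47, (6)), 8)
    H2 returns [1, ((47, (6)), 8)]
    H3 returns [[1, ((47, (6)), 8)]]
= [[1, ((47, (3)), 8)], [1, ((47, (5)), 8)], [1, ((47, (6)), 8)]]

Answer: [[1, ((47, (3)), 8)], [1, ((47, (5)), 8)], [1, ((47, (6)), 8)]]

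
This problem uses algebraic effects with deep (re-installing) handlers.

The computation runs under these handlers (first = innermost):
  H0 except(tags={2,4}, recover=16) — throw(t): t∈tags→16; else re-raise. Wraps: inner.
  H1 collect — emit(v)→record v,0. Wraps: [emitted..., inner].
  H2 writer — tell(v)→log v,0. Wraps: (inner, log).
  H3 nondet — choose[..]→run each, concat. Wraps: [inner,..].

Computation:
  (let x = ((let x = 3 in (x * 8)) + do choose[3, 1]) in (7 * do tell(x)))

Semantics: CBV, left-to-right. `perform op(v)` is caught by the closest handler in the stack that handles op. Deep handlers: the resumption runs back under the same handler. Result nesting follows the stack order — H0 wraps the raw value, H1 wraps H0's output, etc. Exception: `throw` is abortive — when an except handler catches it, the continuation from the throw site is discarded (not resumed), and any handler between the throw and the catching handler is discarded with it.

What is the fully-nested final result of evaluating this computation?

Answer: [([0], (27)), ([0], (25))]

Step-by-step:
choose[3, 1] @ H3
  branch[0] choose=3:
    tell(27) @ H2 ⇒ log+=27
    H0 returns 0
    H1 returns [0]
    H2 returns ([0], (27))
    H3 returns [([0], (27))]
  branch[1] choose=1:
    tell(25) @ H2 ⇒ log+=25
    H0 returns 0
    H1 returns [0]
    H2 returns ([0], (25))
    H3 returns [([0], (25))]
= [([0], (27)), ([0], (25))]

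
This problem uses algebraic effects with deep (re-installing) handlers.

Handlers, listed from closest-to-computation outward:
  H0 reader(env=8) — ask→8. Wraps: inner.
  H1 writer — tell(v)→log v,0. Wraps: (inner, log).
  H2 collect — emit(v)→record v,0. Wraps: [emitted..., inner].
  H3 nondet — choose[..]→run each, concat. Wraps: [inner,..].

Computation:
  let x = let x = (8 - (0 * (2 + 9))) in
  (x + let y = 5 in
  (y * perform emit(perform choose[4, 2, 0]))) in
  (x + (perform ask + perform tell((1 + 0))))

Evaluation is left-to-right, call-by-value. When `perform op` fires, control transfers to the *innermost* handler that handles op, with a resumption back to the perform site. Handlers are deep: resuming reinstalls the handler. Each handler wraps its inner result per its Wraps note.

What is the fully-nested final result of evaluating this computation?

Answer: [[4, (16, (1))], [2, (16, (1))], [0, (16, (1))]]

Working:
choose[4, 2, 0] @ H3
  branch[0] choose=4:
    emit(4) @ H2 ⇒ out+=4
    ask @ H0 ⇒ 8
    tell(1) @ H1 ⇒ log+=1
    H0 returns 16
    H1 returns (16, (1))
    H2 returns [4, (16, (1))]
    H3 returns [[4, (16, (1))]]
  branch[1] choose=2:
    emit(2) @ H2 ⇒ out+=2
    ask @ H0 ⇒ 8
    tell(1) @ H1 ⇒ log+=1
    H0 returns 16
    H1 returns (16, (1))
    H2 returns [2, (16, (1))]
    H3 returns [[2, (16, (1))]]
  branch[2] choose=0:
    emit(0) @ H2 ⇒ out+=0
    ask @ H0 ⇒ 8
    tell(1) @ H1 ⇒ log+=1
    H0 returns 16
    H1 returns (16, (1))
    H2 returns [0, (16, (1))]
    H3 returns [[0, (16, (1))]]
= [[4, (16, (1))], [2, (16, (1))], [0, (16, (1))]]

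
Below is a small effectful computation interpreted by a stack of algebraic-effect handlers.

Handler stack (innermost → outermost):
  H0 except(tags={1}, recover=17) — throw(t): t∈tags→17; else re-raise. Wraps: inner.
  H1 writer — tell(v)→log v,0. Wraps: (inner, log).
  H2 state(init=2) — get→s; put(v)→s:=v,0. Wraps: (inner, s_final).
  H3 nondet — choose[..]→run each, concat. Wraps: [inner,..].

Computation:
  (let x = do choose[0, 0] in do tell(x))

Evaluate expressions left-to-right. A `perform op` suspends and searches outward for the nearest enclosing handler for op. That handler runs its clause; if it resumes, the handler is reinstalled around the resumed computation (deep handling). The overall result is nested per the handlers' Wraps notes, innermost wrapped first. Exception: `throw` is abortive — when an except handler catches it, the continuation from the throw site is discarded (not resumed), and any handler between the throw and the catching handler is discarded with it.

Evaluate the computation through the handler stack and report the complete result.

Step-by-step:
choose[0, 0] @ H3
  branch[0] choose=0:
    tell(0) @ H1 ⇒ log+=0
    H0 returns 0
    H1 returns (0, (0))
    H2 returns ((0, (0)), 2)
    H3 returns [((0, (0)), 2)]
  branch[1] choose=0:
    tell(0) @ H1 ⇒ log+=0
    H0 returns 0
    H1 returns (0, (0))
    H2 returns ((0, (0)), 2)
    H3 returns [((0, (0)), 2)]
= [((0, (0)), 2), ((0, (0)), 2)]

Answer: [((0, (0)), 2), ((0, (0)), 2)]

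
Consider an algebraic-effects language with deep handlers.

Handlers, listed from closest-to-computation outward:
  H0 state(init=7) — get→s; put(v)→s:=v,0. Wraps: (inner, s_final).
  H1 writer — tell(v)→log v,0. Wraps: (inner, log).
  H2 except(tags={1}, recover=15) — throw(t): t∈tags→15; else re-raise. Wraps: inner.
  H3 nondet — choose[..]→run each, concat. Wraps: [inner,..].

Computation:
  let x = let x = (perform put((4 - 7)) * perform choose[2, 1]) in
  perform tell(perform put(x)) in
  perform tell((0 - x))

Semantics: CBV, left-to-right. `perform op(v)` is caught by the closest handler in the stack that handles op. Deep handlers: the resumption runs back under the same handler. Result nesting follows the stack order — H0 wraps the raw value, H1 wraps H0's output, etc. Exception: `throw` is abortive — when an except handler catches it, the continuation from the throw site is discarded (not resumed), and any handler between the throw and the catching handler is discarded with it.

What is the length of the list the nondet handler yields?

Step-by-step:
put(-3) @ H0 ⇒ s:=-3
choose[2, 1] @ H3
  branch[0] choose=2:
    put(0) @ H0 ⇒ s:=0
    tell(0) @ H1 ⇒ log+=0
    tell(0) @ H1 ⇒ log+=0
    H0 returns (0, 0)
    H1 returns ((0, 0), (0, 0))
    H2 returns ((0, 0), (0, 0))
    H3 returns [((0, 0), (0, 0))]
  branch[1] choose=1:
    put(0) @ H0 ⇒ s:=0
    tell(0) @ H1 ⇒ log+=0
    tell(0) @ H1 ⇒ log+=0
    H0 returns (0, 0)
    H1 returns ((0, 0), (0, 0))
    H2 returns ((0, 0), (0, 0))
    H3 returns [((0, 0), (0, 0))]
= [((0, 0), (0, 0)), ((0, 0), (0, 0))]

Answer: 2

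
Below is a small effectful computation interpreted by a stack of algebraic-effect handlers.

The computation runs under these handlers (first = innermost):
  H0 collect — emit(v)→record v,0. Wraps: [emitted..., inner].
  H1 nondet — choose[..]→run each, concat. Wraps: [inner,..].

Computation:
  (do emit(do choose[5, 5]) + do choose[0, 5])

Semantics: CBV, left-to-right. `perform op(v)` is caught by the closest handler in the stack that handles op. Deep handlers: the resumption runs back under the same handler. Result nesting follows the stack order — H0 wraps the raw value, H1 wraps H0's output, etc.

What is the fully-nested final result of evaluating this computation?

Evaluation trace:
choose[5, 5] @ H1
  branch[0] choose=5:
    emit(5) @ H0 ⇒ out+=5
    choose[0, 5] @ H1
      branch[0] choose=0:
        H0 returns [5, 0]
        H1 returns [[5, 0]]
      branch[1] choose=5:
        H0 returns [5, 5]
        H1 returns [[5, 5]]
  branch[1] choose=5:
    emit(5) @ H0 ⇒ out+=5
    choose[0, 5] @ H1
      branch[0] choose=0:
        H0 returns [5, 0]
        H1 returns [[5, 0]]
      branch[1] choose=5:
        H0 returns [5, 5]
        H1 returns [[5, 5]]
= [[5, 0], [5, 5], [5, 0], [5, 5]]

Answer: [[5, 0], [5, 5], [5, 0], [5, 5]]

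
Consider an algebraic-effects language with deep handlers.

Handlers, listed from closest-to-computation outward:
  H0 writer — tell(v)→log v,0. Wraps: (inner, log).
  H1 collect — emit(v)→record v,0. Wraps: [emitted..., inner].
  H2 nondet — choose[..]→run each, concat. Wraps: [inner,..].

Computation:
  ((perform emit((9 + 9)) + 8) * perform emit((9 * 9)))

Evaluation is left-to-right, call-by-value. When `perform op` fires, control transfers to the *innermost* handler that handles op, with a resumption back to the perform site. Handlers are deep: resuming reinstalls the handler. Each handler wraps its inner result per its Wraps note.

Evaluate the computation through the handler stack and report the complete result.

Answer: [[18, 81, (0, ())]]

Working:
emit(18) @ H1 ⇒ out+=18
emit(81) @ H1 ⇒ out+=81
H0 returns (0, ())
H1 returns [18, 81, (0, ())]
H2 returns [[18, 81, (0, ())]]
= [[18, 81, (0, ())]]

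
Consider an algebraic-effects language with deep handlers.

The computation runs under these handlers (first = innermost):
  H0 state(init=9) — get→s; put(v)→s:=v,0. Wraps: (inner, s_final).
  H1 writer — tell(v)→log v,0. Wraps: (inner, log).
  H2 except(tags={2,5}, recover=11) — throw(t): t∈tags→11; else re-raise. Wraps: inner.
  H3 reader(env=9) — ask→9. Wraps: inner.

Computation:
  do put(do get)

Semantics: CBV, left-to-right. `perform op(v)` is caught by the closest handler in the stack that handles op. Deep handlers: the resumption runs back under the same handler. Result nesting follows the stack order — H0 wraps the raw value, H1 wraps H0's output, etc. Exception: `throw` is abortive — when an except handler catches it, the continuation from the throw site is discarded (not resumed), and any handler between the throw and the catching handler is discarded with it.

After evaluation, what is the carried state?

Answer: 9

Working:
get @ H0 ⇒ 9
put(9) @ H0 ⇒ s:=9
H0 returns (0, 9)
H1 returns ((0, 9), ())
H2 returns ((0, 9), ())
H3 returns ((0, 9), ())
= ((0, 9), ())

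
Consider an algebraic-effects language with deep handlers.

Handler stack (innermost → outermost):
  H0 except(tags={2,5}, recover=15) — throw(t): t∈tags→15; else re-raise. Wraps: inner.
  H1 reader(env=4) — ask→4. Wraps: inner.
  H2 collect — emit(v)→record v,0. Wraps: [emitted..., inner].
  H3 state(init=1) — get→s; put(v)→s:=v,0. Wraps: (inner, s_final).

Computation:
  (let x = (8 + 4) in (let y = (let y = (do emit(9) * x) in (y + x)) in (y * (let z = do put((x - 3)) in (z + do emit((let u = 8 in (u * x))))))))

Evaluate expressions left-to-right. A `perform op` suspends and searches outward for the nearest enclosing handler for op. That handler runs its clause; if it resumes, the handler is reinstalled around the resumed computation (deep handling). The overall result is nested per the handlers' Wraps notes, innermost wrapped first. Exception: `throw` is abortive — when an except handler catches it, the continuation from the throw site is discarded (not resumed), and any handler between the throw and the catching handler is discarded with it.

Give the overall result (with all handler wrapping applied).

Answer: ([9, 96, 0], 9)

Working:
emit(9) @ H2 ⇒ out+=9
put(9) @ H3 ⇒ s:=9
emit(96) @ H2 ⇒ out+=96
H0 returns 0
H1 returns 0
H2 returns [9, 96, 0]
H3 returns ([9, 96, 0], 9)
= ([9, 96, 0], 9)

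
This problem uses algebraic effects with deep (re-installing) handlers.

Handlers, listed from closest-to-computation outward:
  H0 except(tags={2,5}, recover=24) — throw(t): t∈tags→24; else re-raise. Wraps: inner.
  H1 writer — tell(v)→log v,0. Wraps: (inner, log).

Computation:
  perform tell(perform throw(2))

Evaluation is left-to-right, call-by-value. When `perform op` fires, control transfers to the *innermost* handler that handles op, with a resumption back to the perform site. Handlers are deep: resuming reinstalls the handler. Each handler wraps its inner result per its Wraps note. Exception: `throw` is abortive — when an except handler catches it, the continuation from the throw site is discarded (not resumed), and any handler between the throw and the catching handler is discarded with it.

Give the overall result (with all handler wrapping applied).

Step-by-step:
throw(2) @ H0 caught ⇒ 24
H1 returns (24, ())
= (24, ())

Answer: (24, ())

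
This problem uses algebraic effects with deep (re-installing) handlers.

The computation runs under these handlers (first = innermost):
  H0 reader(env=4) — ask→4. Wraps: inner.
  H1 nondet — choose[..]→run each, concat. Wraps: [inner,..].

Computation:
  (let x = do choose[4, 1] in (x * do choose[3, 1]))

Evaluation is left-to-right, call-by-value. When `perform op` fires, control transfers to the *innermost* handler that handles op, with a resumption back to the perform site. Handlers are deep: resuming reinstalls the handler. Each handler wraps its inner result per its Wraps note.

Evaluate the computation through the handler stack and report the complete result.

Answer: [12, 4, 3, 1]

Step-by-step:
choose[4, 1] @ H1
  branch[0] choose=4:
    choose[3, 1] @ H1
      branch[0] choose=3:
        H0 returns 12
        H1 returns [12]
      branch[1] choose=1:
        H0 returns 4
        H1 returns [4]
  branch[1] choose=1:
    choose[3, 1] @ H1
      branch[0] choose=3:
        H0 returns 3
        H1 returns [3]
      branch[1] choose=1:
        H0 returns 1
        H1 returns [1]
= [12, 4, 3, 1]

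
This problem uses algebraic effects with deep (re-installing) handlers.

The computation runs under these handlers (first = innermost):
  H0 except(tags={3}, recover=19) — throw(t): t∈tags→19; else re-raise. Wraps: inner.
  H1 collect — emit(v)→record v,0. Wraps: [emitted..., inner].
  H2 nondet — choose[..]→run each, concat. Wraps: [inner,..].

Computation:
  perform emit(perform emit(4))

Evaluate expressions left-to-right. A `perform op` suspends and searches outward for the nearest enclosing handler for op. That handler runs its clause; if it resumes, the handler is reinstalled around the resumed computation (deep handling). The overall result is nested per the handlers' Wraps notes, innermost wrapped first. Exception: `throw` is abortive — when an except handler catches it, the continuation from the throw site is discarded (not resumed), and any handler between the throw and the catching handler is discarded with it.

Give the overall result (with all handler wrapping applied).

Step-by-step:
emit(4) @ H1 ⇒ out+=4
emit(0) @ H1 ⇒ out+=0
H0 returns 0
H1 returns [4, 0, 0]
H2 returns [[4, 0, 0]]
= [[4, 0, 0]]

Answer: [[4, 0, 0]]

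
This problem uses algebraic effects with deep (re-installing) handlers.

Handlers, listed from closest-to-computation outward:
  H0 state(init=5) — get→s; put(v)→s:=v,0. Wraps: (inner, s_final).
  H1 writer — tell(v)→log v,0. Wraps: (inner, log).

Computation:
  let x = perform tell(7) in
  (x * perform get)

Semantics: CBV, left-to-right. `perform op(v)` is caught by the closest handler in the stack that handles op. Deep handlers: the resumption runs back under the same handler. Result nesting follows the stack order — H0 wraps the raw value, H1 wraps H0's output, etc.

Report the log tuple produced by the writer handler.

Evaluation trace:
tell(7) @ H1 ⇒ log+=7
get @ H0 ⇒ 5
H0 returns (0, 5)
H1 returns ((0, 5), (7))
= ((0, 5), (7))

Answer: (7)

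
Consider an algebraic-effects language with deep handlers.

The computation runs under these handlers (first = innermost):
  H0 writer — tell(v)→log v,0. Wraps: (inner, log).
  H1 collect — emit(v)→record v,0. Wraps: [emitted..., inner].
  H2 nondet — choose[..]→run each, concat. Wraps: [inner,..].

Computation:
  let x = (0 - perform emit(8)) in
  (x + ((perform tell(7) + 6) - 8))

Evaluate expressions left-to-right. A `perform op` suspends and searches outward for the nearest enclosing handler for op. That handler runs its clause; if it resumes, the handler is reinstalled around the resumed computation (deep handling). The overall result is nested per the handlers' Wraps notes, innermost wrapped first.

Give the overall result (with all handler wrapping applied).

Working:
emit(8) @ H1 ⇒ out+=8
tell(7) @ H0 ⇒ log+=7
H0 returns (-2, (7))
H1 returns [8, (-2, (7))]
H2 returns [[8, (-2, (7))]]
= [[8, (-2, (7))]]

Answer: [[8, (-2, (7))]]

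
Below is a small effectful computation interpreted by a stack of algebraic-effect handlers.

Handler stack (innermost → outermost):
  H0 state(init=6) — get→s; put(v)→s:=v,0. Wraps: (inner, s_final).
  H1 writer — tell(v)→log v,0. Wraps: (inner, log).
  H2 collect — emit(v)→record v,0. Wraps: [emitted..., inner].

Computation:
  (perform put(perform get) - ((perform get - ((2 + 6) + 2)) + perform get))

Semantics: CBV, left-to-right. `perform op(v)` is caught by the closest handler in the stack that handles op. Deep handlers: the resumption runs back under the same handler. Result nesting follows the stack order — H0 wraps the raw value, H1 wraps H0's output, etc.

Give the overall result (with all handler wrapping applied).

Answer: [((-2, 6), ())]

Step-by-step:
get @ H0 ⇒ 6
put(6) @ H0 ⇒ s:=6
get @ H0 ⇒ 6
get @ H0 ⇒ 6
H0 returns (-2, 6)
H1 returns ((-2, 6), ())
H2 returns [((-2, 6), ())]
= [((-2, 6), ())]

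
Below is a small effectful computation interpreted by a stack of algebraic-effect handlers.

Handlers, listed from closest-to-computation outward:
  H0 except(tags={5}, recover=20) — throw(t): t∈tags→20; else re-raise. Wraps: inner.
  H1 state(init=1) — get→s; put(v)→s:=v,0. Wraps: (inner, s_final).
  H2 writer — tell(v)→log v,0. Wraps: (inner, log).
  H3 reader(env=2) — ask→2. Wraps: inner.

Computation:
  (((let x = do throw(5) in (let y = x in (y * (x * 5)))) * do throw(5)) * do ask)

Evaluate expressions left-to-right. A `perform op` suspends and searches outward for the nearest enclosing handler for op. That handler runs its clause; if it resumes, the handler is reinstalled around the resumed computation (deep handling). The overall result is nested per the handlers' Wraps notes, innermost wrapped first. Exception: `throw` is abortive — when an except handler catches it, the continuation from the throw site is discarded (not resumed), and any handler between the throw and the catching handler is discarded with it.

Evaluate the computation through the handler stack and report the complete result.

Step-by-step:
throw(5) @ H0 caught ⇒ 20
H1 returns (20, 1)
H2 returns ((20, 1), ())
H3 returns ((20, 1), ())
= ((20, 1), ())

Answer: ((20, 1), ())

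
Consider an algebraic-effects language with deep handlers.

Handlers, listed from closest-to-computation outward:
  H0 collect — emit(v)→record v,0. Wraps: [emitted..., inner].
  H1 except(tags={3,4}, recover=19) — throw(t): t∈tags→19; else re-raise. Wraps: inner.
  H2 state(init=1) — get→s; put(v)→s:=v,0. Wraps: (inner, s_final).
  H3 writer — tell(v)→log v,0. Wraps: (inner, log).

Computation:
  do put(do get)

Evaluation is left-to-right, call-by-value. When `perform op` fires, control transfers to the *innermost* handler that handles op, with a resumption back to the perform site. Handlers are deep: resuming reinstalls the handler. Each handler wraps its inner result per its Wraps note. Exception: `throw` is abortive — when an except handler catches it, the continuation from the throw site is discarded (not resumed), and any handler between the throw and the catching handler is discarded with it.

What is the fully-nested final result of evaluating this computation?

Working:
get @ H2 ⇒ 1
put(1) @ H2 ⇒ s:=1
H0 returns [0]
H1 returns [0]
H2 returns ([0], 1)
H3 returns (([0], 1), ())
= (([0], 1), ())

Answer: (([0], 1), ())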